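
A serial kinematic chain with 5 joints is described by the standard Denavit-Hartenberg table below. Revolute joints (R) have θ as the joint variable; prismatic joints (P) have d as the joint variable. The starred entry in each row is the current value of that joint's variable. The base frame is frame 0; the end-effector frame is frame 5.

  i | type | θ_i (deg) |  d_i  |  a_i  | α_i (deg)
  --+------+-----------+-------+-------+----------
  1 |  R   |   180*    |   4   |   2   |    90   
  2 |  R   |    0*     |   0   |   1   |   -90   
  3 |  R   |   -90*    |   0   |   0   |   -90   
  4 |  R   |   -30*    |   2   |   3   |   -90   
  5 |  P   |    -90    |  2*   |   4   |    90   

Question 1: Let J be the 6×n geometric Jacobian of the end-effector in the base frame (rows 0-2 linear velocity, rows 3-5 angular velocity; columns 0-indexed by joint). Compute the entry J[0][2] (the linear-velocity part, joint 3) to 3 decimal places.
-3.598

axis z_2 = (0.0000,0.0000,1.0000); lever o_n−o_2 = (-6.0000,3.5981,-0.2321)
cross product → J_v[:, 2] = (-3.5981,-6.0000,0.0000)
J_ω[:, 2] = z_2
entry J[0][2] = -3.5981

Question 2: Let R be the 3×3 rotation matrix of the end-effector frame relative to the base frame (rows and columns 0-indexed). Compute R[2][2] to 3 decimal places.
-0.500

End-effector z-axis (col 2 of R) = (-0.0000,-0.8660,-0.5000)
R[2][2] = -0.5000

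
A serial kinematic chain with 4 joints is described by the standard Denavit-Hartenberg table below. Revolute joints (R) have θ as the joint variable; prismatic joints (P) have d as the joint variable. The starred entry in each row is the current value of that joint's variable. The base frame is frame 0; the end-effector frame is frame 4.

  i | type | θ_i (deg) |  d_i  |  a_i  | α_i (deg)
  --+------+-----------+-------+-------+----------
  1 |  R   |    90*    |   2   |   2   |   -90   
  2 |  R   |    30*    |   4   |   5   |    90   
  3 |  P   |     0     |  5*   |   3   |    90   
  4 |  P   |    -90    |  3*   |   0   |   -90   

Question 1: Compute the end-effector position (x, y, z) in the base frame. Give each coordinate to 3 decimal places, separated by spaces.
-1.000 11.428 2.330

after link 1: o_1 = (0.0000, 2.0000, 2.0000)
after link 2: o_2 = (-4.0000, 6.3301, -0.5000)
after link 3: o_3 = (-4.0000, 11.4282, 2.3301)
after link 4: o_4 = (-1.0000, 11.4282, 2.3301)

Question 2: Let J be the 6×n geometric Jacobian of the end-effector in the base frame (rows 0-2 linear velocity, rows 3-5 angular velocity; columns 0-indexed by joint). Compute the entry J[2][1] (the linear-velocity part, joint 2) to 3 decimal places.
axis z_1 = (-1.0000,0.0000,0.0000); lever o_n−o_1 = (-1.0000,9.4282,0.3301)
cross product → J_v[:, 1] = (-0.0000,0.3301,-9.4282)
J_ω[:, 1] = z_1
entry J[2][1] = -9.4282

-9.428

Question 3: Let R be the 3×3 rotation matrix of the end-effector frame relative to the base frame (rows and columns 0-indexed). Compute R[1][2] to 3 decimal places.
End-effector z-axis (col 2 of R) = (0.0000,0.8660,-0.5000)
R[1][2] = 0.8660

0.866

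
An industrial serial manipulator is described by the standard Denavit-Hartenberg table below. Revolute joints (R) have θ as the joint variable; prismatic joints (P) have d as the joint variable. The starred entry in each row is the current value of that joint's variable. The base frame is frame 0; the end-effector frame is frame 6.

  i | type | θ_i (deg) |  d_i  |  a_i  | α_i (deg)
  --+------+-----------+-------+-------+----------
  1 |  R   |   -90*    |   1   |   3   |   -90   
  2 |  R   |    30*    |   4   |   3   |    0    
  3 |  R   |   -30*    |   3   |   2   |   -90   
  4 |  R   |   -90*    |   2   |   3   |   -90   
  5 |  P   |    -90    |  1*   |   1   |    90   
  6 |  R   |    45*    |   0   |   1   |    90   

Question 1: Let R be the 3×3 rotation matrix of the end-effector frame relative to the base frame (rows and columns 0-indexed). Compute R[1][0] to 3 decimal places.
End-effector x-axis (col 0 of R) = (0.0000,-0.7071,-0.7071)
R[1][0] = -0.7071

-0.707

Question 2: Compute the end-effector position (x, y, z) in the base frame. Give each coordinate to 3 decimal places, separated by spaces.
after link 1: o_1 = (0.0000, -3.0000, 1.0000)
after link 2: o_2 = (4.0000, -5.5981, -0.5000)
after link 3: o_3 = (7.0000, -7.5981, -0.5000)
after link 4: o_4 = (10.0000, -7.5981, -2.5000)
after link 5: o_5 = (10.0000, -8.5981, -3.5000)
after link 6: o_6 = (10.0000, -9.3052, -4.2071)

10.000 -9.305 -4.207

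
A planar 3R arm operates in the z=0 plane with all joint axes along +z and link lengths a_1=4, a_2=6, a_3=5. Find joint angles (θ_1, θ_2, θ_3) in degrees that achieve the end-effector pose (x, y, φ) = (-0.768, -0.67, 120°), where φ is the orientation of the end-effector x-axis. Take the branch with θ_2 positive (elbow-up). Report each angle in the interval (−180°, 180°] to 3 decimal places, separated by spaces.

wrist centre = target − a_3·(cos φ, sin φ) = (1.7320, -5.0001)
cos θ_2 = (28.0011−4²−6²)/(2·4·6) = -0.5000; θ_2 = 119.9985° (elbow-up)
β = atan2(-5.0001,1.7320) = -70.8944°; ψ = atan2(5.1962,1.0001) = 79.1053°
θ_1 = β − ψ = -149.9997°
θ_3 = φ − θ_1 − θ_2 = 150.0012° (wrapped to (-180°,180°])

-150.000 119.998 150.001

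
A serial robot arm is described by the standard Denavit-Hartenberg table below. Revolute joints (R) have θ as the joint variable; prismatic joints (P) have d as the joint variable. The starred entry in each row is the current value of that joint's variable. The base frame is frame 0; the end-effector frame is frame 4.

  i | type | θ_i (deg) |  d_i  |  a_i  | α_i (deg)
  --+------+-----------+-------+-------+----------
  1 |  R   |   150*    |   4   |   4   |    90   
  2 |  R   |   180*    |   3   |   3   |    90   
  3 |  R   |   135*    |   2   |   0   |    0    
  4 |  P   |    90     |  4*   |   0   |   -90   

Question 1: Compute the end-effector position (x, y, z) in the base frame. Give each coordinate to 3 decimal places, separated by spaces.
after link 1: o_1 = (-3.4641, 2.0000, 4.0000)
after link 2: o_2 = (0.6340, 3.0981, 4.0000)
after link 3: o_3 = (0.6340, 3.0981, 6.0000)
after link 4: o_4 = (0.6340, 3.0981, 10.0000)

0.634 3.098 10.000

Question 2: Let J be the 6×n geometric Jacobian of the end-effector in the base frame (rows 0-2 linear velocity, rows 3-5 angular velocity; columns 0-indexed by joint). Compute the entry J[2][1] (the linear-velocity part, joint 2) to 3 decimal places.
-3.000

axis z_1 = (0.5000,0.8660,0.0000); lever o_n−o_1 = (4.0981,1.0981,6.0000)
cross product → J_v[:, 1] = (5.1962,-3.0000,-3.0000)
J_ω[:, 1] = z_1
entry J[2][1] = -3.0000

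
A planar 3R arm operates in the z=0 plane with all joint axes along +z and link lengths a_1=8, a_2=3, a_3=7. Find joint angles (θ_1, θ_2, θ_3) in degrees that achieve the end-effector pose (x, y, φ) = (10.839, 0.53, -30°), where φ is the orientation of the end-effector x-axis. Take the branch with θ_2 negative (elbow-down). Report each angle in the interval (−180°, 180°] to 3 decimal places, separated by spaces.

59.995 -135.000 45.005

wrist centre = target − a_3·(cos φ, sin φ) = (4.7768, 4.0300)
cos θ_2 = (39.0589−8²−3²)/(2·8·3) = -0.7071; θ_2 = -134.9999° (elbow-down)
β = atan2(4.0300,4.7768) = 40.1529°; ψ = atan2(-2.1213,5.8787) = -19.8420°
θ_1 = β − ψ = 59.9949°
θ_3 = φ − θ_1 − θ_2 = 45.0050° (wrapped to (-180°,180°])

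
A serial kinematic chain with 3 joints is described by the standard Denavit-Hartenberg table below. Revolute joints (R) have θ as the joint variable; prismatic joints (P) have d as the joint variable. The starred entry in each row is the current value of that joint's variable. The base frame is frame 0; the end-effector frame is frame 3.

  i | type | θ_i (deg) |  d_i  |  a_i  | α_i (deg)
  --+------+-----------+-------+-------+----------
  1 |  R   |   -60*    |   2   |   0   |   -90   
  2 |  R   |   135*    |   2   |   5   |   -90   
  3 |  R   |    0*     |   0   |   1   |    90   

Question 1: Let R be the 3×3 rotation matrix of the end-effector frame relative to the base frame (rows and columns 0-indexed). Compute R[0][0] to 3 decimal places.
End-effector x-axis (col 0 of R) = (-0.3536,0.6124,-0.7071)
R[0][0] = -0.3536

-0.354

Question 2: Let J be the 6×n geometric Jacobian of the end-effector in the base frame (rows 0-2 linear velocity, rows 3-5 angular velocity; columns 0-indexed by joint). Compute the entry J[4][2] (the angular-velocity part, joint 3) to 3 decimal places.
axis z_2 = (-0.3536,0.6124,0.7071); lever o_n−o_2 = (-0.3536,0.6124,-0.7071)
cross product → J_v[:, 2] = (-0.8660,-0.5000,-0.0000)
J_ω[:, 2] = z_2
entry J[4][2] = 0.6124

0.612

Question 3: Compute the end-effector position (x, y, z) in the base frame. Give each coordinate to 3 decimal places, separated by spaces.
-0.389 4.674 -2.243

after link 1: o_1 = (0.0000, 0.0000, 2.0000)
after link 2: o_2 = (-0.0357, 4.0619, -1.5355)
after link 3: o_3 = (-0.3893, 4.6742, -2.2426)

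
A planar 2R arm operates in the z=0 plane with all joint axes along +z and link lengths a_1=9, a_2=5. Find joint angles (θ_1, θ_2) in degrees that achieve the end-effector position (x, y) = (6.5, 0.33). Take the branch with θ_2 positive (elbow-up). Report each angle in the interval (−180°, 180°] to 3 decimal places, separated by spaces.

-29.996 135.001

cos θ_2 = (42.3589−9²−5²)/(2·9·5) = -0.7071; θ_2 = 135.0013° (elbow-up)
β = atan2(0.3300,6.5000) = 2.9064°; ψ = atan2(3.5355,5.4644) = 32.9028°
θ_1 = β − ψ = -29.9965°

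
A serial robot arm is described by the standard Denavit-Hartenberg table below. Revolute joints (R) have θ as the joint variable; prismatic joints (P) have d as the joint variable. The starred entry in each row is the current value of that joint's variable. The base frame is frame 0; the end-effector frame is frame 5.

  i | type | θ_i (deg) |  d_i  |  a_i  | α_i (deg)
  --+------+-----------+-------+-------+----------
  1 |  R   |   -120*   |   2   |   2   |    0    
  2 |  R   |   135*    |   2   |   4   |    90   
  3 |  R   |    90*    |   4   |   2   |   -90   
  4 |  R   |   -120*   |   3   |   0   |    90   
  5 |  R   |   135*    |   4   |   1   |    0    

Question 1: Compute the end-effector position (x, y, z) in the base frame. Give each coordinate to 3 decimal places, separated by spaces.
after link 1: o_1 = (-1.0000, -1.7321, 2.0000)
after link 2: o_2 = (2.8637, -0.6968, 4.0000)
after link 3: o_3 = (3.8990, -4.5605, 6.0000)
after link 4: o_4 = (1.0012, -5.3369, 6.0000)
after link 5: o_5 = (-0.3579, -2.9966, 2.8895)

-0.358 -2.997 2.889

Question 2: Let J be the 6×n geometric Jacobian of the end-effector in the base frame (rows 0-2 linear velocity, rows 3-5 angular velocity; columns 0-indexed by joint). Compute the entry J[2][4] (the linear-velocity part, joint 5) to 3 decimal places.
0.354

axis z_4 = (-0.1294,0.4830,-0.8660); lever o_n−o_4 = (-1.3591,2.3403,-3.1105)
cross product → J_v[:, 4] = (0.5245,0.7745,0.3536)
J_ω[:, 4] = z_4
entry J[2][4] = 0.3536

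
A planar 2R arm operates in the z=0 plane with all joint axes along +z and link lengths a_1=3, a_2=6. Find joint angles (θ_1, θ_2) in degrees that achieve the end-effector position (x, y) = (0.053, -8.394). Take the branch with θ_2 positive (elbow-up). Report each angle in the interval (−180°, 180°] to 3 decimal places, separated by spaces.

-119.990 44.986

cos θ_2 = (70.4620−3²−6²)/(2·3·6) = 0.7073; θ_2 = 44.9860° (elbow-up)
β = atan2(-8.3940,0.0530) = -89.6382°; ψ = atan2(4.2416,7.2437) = 30.3515°
θ_1 = β − ψ = -119.9898°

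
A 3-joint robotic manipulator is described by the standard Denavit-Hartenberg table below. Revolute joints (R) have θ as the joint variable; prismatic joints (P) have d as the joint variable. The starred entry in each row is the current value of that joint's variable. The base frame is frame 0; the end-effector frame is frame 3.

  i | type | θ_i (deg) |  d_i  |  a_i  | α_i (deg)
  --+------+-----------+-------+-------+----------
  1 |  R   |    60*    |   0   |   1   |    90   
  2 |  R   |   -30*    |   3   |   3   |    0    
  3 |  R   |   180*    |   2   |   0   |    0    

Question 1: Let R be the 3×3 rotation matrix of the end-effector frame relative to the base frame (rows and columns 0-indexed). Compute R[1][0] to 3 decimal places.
End-effector x-axis (col 0 of R) = (-0.4330,-0.7500,0.5000)
R[1][0] = -0.7500

-0.750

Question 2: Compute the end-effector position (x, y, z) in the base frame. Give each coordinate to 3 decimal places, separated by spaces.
6.129 0.616 -1.500

after link 1: o_1 = (0.5000, 0.8660, 0.0000)
after link 2: o_2 = (4.3971, 1.6160, -1.5000)
after link 3: o_3 = (6.1292, 0.6160, -1.5000)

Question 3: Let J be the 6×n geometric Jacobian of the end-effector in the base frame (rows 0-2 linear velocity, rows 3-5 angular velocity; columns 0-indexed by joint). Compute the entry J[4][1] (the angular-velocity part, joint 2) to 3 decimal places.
-0.500

axis z_1 = (0.8660,-0.5000,0.0000); lever o_n−o_1 = (5.6292,-0.2500,-1.5000)
cross product → J_v[:, 1] = (0.7500,1.2990,2.5981)
J_ω[:, 1] = z_1
entry J[4][1] = -0.5000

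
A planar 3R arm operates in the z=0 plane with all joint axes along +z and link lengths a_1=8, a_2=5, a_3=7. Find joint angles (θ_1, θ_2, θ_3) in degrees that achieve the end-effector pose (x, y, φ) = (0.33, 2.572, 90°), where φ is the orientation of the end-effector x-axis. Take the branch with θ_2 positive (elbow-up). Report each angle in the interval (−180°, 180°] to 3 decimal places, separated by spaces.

-120.000 150.003 59.997

wrist centre = target − a_3·(cos φ, sin φ) = (0.3300, -4.4280)
cos θ_2 = (19.7161−8²−5²)/(2·8·5) = -0.8660; θ_2 = 150.0027° (elbow-up)
β = atan2(-4.4280,0.3300) = -85.7379°; ψ = atan2(2.4998,3.6698) = 34.2623°
θ_1 = β − ψ = -120.0001°
θ_3 = φ − θ_1 − θ_2 = 59.9974° (wrapped to (-180°,180°])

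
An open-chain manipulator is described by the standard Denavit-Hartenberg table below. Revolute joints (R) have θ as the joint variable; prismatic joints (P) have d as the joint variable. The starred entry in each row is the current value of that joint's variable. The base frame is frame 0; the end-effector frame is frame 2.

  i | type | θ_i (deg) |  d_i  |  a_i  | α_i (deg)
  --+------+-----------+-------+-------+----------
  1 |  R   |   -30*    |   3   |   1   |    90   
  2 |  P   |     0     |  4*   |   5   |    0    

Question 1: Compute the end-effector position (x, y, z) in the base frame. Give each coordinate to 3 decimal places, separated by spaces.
3.196 -6.464 3.000

after link 1: o_1 = (0.8660, -0.5000, 3.0000)
after link 2: o_2 = (3.1962, -6.4641, 3.0000)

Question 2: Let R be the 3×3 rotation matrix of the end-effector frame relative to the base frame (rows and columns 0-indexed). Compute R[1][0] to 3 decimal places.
End-effector x-axis (col 0 of R) = (0.8660,-0.5000,0.0000)
R[1][0] = -0.5000

-0.500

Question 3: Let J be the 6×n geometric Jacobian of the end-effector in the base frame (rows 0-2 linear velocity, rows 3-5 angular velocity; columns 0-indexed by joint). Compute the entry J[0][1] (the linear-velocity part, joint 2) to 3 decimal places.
-0.500

prismatic axis z_1 = (-0.5000,-0.8660,0.0000)
J_v[:, 1] = z_1; J_ω[:, 1] = (0,0,0)
entry J[0][1] = -0.5000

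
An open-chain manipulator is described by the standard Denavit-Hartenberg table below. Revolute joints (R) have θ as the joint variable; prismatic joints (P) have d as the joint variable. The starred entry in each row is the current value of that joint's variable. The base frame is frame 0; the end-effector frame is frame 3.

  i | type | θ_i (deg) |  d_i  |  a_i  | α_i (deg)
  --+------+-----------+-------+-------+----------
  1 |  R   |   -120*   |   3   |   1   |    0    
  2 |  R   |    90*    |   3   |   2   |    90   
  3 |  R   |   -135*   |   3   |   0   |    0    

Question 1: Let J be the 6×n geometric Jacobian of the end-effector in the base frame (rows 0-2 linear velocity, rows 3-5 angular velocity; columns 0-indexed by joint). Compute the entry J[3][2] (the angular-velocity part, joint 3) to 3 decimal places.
-0.500

axis z_2 = (-0.5000,-0.8660,0.0000); lever o_n−o_2 = (-1.5000,-2.5981,0.0000)
cross product → J_v[:, 2] = (0.0000,-0.0000,-0.0000)
J_ω[:, 2] = z_2
entry J[3][2] = -0.5000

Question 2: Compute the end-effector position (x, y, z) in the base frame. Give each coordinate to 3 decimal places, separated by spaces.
-0.268 -4.464 6.000

after link 1: o_1 = (-0.5000, -0.8660, 3.0000)
after link 2: o_2 = (1.2321, -1.8660, 6.0000)
after link 3: o_3 = (-0.2679, -4.4641, 6.0000)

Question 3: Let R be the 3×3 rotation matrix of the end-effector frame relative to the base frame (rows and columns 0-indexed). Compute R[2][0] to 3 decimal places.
End-effector x-axis (col 0 of R) = (-0.6124,0.3536,-0.7071)
R[2][0] = -0.7071

-0.707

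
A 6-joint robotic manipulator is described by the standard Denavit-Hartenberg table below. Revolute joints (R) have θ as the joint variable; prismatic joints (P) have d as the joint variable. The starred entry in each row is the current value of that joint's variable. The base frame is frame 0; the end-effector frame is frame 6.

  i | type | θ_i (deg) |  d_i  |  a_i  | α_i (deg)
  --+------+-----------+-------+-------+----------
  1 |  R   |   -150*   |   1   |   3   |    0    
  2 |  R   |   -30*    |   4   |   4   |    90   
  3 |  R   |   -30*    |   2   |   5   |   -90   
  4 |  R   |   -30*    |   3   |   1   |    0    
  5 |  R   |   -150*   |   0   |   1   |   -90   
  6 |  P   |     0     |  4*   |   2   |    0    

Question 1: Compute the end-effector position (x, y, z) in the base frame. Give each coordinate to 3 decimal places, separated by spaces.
after link 1: o_1 = (-2.5981, -1.5000, 1.0000)
after link 2: o_2 = (-6.5981, -1.5000, 5.0000)
after link 3: o_3 = (-10.9282, 0.5000, 2.5000)
after link 4: o_4 = (-13.1782, 1.0000, 4.6651)
after link 5: o_5 = (-12.3122, 1.0000, 5.1651)
after link 6: o_6 = (-10.5801, 5.0000, 6.1651)

-10.580 5.000 6.165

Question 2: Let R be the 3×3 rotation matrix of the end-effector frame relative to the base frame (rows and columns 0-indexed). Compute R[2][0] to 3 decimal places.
End-effector x-axis (col 0 of R) = (0.8660,0.0000,0.5000)
R[2][0] = 0.5000

0.500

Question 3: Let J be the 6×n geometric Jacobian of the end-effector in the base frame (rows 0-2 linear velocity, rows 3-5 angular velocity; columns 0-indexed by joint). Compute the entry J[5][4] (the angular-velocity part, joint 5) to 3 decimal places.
axis z_4 = (-0.5000,0.0000,0.8660); lever o_n−o_4 = (2.5981,4.0000,1.5000)
cross product → J_v[:, 4] = (-3.4641,3.0000,-2.0000)
J_ω[:, 4] = z_4
entry J[5][4] = 0.8660

0.866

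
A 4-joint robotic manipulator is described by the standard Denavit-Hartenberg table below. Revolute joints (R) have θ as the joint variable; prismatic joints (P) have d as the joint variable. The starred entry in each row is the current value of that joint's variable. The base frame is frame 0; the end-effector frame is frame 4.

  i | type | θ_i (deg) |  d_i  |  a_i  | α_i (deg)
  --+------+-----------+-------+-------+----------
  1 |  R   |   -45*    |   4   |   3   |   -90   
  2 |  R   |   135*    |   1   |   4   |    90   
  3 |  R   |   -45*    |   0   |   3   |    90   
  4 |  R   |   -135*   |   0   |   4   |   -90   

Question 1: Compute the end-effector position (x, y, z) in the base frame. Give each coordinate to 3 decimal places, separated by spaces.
after link 1: o_1 = (2.1213, -2.1213, 4.0000)
after link 2: o_2 = (0.8284, 0.5858, 1.1716)
after link 3: o_3 = (-1.7322, 0.1464, -0.3284)
after link 4: o_4 = (-0.7322, 1.9749, 3.0858)

-0.732 1.975 3.086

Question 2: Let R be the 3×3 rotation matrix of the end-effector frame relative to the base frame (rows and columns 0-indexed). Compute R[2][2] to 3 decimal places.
End-effector z-axis (col 2 of R) = (-0.9571,0.2500,0.1464)
R[2][2] = 0.1464

0.146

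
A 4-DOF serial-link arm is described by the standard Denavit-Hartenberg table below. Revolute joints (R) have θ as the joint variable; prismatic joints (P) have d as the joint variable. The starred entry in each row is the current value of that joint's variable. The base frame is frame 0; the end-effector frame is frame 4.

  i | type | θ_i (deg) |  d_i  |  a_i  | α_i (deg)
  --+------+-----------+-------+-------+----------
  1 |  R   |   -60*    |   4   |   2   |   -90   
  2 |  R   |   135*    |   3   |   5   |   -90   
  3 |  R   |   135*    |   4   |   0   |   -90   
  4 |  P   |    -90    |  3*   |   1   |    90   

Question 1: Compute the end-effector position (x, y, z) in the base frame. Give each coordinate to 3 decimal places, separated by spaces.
after link 1: o_1 = (1.0000, -1.7321, 4.0000)
after link 2: o_2 = (1.8303, 2.8298, 0.4645)
after link 3: o_3 = (0.4161, 5.2793, 3.2929)
after link 4: o_4 = (2.6497, 5.6533, 5.5000)

2.650 5.653 5.500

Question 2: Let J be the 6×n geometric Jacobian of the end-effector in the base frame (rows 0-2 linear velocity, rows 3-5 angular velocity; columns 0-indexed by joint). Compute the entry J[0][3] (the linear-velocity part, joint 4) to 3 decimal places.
prismatic axis z_3 = (0.8624,-0.0795,0.5000)
J_v[:, 3] = z_3; J_ω[:, 3] = (0,0,0)
entry J[0][3] = 0.8624

0.862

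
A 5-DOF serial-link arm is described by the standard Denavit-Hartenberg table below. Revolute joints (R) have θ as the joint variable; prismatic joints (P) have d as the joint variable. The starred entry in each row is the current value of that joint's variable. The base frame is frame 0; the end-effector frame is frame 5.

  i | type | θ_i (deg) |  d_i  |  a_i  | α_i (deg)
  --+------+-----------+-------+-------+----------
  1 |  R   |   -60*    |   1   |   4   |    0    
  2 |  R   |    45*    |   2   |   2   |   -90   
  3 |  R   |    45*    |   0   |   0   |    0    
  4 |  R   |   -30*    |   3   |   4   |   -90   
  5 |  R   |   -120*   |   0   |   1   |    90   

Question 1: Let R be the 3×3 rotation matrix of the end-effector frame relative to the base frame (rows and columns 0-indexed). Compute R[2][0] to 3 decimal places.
0.129

End-effector x-axis (col 0 of R) = (-0.2424,0.9615,0.1294)
R[2][0] = 0.1294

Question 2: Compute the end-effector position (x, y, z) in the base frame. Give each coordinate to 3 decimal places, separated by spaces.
8.198 -1.122 2.094

after link 1: o_1 = (2.0000, -3.4641, 1.0000)
after link 2: o_2 = (3.9319, -3.9817, 3.0000)
after link 3: o_3 = (3.9319, -3.9817, 3.0000)
after link 4: o_4 = (8.4404, -2.0840, 1.9647)
after link 5: o_5 = (8.1980, -1.1224, 2.0941)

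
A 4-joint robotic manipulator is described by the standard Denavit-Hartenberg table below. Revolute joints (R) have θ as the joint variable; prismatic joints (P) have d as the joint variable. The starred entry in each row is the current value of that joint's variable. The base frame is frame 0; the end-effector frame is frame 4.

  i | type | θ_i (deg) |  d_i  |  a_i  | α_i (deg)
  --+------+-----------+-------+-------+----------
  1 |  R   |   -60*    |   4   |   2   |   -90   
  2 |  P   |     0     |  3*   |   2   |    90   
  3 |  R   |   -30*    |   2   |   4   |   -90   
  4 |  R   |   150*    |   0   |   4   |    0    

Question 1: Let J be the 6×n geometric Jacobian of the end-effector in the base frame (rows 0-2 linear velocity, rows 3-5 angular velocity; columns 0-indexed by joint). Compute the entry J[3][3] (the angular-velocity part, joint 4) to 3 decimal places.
axis z_3 = (1.0000,0.0000,0.0000); lever o_n−o_3 = (-0.0000,3.4641,-2.0000)
cross product → J_v[:, 3] = (-0.0000,2.0000,3.4641)
J_ω[:, 3] = z_3
entry J[3][3] = 1.0000

1.000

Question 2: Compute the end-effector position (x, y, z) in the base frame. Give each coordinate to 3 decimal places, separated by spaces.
4.598 -2.500 4.000

after link 1: o_1 = (1.0000, -1.7321, 4.0000)
after link 2: o_2 = (4.5981, -1.9641, 4.0000)
after link 3: o_3 = (4.5981, -5.9641, 6.0000)
after link 4: o_4 = (4.5981, -2.5000, 4.0000)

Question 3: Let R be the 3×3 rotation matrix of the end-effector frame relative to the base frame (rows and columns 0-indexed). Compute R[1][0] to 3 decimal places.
End-effector x-axis (col 0 of R) = (-0.0000,0.8660,-0.5000)
R[1][0] = 0.8660

0.866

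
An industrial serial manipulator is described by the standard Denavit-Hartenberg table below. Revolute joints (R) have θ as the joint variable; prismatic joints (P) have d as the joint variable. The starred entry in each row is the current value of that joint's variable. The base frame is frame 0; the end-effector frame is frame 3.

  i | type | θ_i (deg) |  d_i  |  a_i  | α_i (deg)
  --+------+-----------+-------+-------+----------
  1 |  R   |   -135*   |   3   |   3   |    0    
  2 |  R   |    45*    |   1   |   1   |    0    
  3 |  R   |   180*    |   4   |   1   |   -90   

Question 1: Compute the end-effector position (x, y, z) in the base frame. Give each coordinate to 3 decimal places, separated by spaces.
-2.121 -2.121 8.000

after link 1: o_1 = (-2.1213, -2.1213, 3.0000)
after link 2: o_2 = (-2.1213, -3.1213, 4.0000)
after link 3: o_3 = (-2.1213, -2.1213, 8.0000)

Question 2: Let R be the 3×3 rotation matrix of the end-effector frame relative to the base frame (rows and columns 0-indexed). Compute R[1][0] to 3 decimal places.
1.000

End-effector x-axis (col 0 of R) = (0.0000,1.0000,0.0000)
R[1][0] = 1.0000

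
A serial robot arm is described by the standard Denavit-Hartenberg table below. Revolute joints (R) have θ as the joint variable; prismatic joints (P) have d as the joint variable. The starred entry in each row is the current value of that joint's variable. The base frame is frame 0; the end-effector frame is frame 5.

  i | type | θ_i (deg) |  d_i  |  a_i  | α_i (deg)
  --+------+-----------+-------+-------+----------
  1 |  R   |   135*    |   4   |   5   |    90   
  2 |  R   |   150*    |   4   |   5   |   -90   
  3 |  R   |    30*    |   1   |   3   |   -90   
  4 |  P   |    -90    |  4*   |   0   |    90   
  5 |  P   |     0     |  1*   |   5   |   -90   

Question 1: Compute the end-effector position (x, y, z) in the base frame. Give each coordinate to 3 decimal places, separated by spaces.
after link 1: o_1 = (-3.5355, 3.5355, 4.0000)
after link 2: o_2 = (2.3548, 3.3021, 6.5000)
after link 3: o_3 = (3.2386, 0.2969, 6.9330)
after link 4: o_4 = (-0.4356, -0.9278, 5.9330)
after link 5: o_5 = (1.1554, -1.8117, 1.1699)

1.155 -1.812 1.170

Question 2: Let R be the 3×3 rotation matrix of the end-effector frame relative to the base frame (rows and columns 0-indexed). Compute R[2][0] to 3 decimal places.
End-effector x-axis (col 0 of R) = (0.3536,-0.3536,-0.8660)
R[2][0] = -0.8660

-0.866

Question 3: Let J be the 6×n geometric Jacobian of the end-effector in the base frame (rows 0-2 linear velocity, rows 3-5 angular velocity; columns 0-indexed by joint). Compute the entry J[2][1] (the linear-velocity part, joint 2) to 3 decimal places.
axis z_1 = (0.7071,0.7071,0.0000); lever o_n−o_1 = (4.6909,-5.3473,-2.8301)
cross product → J_v[:, 1] = (-2.0012,2.0012,-7.0981)
J_ω[:, 1] = z_1
entry J[2][1] = -7.0981

-7.098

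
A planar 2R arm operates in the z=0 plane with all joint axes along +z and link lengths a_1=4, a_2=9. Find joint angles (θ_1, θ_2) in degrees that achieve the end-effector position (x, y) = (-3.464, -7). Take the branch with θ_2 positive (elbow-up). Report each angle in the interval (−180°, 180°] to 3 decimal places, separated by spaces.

150.000 120.001

cos θ_2 = (60.9993−4²−9²)/(2·4·9) = -0.5000; θ_2 = 120.0006° (elbow-up)
β = atan2(-7.0000,-3.4640) = -116.3288°; ψ = atan2(7.7942,-0.5001) = 93.6712°
θ_1 = β − ψ = -210.0000°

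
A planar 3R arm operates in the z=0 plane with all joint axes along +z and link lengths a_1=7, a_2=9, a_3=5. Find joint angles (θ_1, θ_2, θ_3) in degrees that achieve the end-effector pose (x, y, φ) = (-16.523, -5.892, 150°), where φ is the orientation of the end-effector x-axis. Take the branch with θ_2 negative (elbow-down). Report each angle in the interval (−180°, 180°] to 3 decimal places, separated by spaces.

-119.996 -45.002 -45.001

wrist centre = target − a_3·(cos φ, sin φ) = (-12.1929, -8.3920)
cos θ_2 = (219.0918−7²−9²)/(2·7·9) = 0.7071; θ_2 = -45.0023° (elbow-down)
β = atan2(-8.3920,-12.1929) = -145.4615°; ψ = atan2(-6.3642,13.3637) = -25.4653°
θ_1 = β − ψ = -119.9962°
θ_3 = φ − θ_1 − θ_2 = -45.0014° (wrapped to (-180°,180°])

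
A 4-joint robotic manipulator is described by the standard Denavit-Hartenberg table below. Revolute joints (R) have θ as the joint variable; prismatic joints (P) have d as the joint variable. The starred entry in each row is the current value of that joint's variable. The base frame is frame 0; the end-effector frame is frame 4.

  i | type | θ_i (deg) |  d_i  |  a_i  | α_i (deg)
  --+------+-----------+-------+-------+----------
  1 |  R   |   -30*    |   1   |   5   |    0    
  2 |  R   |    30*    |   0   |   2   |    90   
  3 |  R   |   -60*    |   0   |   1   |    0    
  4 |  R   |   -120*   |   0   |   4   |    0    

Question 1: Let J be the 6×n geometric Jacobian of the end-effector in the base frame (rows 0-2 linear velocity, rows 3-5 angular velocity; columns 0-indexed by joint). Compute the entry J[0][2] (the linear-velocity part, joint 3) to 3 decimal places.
0.866

axis z_2 = (0.0000,-1.0000,0.0000); lever o_n−o_2 = (-3.5000,0.0000,-0.8660)
cross product → J_v[:, 2] = (0.8660,-0.0000,-3.5000)
J_ω[:, 2] = z_2
entry J[0][2] = 0.8660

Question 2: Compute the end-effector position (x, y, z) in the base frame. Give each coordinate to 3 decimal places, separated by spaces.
after link 1: o_1 = (4.3301, -2.5000, 1.0000)
after link 2: o_2 = (6.3301, -2.5000, 1.0000)
after link 3: o_3 = (6.8301, -2.5000, 0.1340)
after link 4: o_4 = (2.8301, -2.5000, 0.1340)

2.830 -2.500 0.134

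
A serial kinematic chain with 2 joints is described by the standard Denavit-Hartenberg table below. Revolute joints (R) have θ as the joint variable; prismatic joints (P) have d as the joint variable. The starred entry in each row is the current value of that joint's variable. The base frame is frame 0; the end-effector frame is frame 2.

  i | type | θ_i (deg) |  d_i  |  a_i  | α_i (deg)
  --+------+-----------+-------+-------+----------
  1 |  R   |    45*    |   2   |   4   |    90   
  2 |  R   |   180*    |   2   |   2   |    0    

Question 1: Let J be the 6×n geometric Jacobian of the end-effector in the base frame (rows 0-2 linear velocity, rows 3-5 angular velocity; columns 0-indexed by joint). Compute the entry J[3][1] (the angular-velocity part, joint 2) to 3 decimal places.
axis z_1 = (0.7071,-0.7071,0.0000); lever o_n−o_1 = (-0.0000,-2.8284,0.0000)
cross product → J_v[:, 1] = (-0.0000,-0.0000,-2.0000)
J_ω[:, 1] = z_1
entry J[3][1] = 0.7071

0.707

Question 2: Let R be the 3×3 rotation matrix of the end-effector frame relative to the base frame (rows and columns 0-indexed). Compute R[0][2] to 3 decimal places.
0.707

End-effector z-axis (col 2 of R) = (0.7071,-0.7071,0.0000)
R[0][2] = 0.7071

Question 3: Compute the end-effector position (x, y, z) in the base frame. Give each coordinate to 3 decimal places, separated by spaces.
after link 1: o_1 = (2.8284, 2.8284, 2.0000)
after link 2: o_2 = (2.8284, -0.0000, 2.0000)

2.828 -0.000 2.000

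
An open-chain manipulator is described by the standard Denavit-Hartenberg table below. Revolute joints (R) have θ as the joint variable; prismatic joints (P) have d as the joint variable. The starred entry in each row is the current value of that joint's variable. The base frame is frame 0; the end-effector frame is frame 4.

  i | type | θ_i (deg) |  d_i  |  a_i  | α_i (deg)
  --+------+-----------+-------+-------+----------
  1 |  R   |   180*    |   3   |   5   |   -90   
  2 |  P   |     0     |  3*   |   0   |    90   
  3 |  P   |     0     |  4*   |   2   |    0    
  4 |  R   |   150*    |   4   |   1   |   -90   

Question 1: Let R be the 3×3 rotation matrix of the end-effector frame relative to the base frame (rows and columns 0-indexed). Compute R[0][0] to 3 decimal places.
0.866

End-effector x-axis (col 0 of R) = (0.8660,-0.5000,0.0000)
R[0][0] = 0.8660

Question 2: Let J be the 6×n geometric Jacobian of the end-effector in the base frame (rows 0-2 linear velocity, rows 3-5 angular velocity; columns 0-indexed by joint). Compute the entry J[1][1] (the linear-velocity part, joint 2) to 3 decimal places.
prismatic axis z_1 = (-0.0000,-1.0000,0.0000)
J_v[:, 1] = z_1; J_ω[:, 1] = (0,0,0)
entry J[1][1] = -1.0000

-1.000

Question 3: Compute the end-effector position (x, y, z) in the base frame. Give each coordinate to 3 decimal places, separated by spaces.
-6.134 -3.500 11.000

after link 1: o_1 = (-5.0000, 0.0000, 3.0000)
after link 2: o_2 = (-5.0000, -3.0000, 3.0000)
after link 3: o_3 = (-7.0000, -3.0000, 7.0000)
after link 4: o_4 = (-6.1340, -3.5000, 11.0000)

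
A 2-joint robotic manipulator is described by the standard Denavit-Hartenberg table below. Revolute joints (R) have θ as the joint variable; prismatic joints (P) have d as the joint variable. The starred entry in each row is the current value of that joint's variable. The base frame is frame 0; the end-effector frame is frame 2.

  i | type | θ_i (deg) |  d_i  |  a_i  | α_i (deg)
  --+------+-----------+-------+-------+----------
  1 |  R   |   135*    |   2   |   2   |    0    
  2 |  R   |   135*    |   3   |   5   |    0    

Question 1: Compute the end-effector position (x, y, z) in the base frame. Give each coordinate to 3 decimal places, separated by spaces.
-1.414 -3.586 5.000

after link 1: o_1 = (-1.4142, 1.4142, 2.0000)
after link 2: o_2 = (-1.4142, -3.5858, 5.0000)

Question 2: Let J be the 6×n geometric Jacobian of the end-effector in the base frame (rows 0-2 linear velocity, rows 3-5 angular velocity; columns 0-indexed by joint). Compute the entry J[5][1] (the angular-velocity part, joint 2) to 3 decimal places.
1.000

axis z_1 = (0.0000,0.0000,1.0000); lever o_n−o_1 = (-0.0000,-5.0000,3.0000)
cross product → J_v[:, 1] = (5.0000,-0.0000,0.0000)
J_ω[:, 1] = z_1
entry J[5][1] = 1.0000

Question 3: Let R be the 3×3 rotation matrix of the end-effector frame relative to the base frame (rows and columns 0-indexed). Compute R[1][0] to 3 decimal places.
-1.000

End-effector x-axis (col 0 of R) = (-0.0000,-1.0000,0.0000)
R[1][0] = -1.0000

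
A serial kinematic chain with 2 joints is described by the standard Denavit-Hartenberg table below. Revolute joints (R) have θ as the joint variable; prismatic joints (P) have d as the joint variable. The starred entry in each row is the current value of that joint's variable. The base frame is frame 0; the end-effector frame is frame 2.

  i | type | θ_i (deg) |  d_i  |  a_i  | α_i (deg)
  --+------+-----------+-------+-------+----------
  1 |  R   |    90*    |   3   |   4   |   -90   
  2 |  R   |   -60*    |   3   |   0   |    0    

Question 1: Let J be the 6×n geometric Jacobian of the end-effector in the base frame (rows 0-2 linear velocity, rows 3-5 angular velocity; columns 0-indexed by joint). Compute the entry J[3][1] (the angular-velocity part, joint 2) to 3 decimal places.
-1.000

axis z_1 = (-1.0000,0.0000,0.0000); lever o_n−o_1 = (-3.0000,0.0000,0.0000)
cross product → J_v[:, 1] = (0.0000,-0.0000,0.0000)
J_ω[:, 1] = z_1
entry J[3][1] = -1.0000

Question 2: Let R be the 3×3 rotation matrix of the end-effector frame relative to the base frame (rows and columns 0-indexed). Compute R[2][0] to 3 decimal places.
0.866

End-effector x-axis (col 0 of R) = (0.0000,0.5000,0.8660)
R[2][0] = 0.8660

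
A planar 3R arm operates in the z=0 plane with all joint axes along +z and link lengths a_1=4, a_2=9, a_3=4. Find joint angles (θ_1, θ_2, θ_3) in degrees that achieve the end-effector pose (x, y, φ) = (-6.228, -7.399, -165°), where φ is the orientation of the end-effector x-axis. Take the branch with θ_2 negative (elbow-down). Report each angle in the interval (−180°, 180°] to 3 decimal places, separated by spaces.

wrist centre = target − a_3·(cos φ, sin φ) = (-2.3643, -6.3637)
cos θ_2 = (46.0869−4²−9²)/(2·4·9) = -0.7071; θ_2 = -135.0016° (elbow-down)
β = atan2(-6.3637,-2.3643) = -110.3814°; ψ = atan2(-6.3638,-2.3641) = -110.3800°
θ_1 = β − ψ = -0.0014°
θ_3 = φ − θ_1 − θ_2 = -29.9970° (wrapped to (-180°,180°])

-0.001 -135.002 -29.997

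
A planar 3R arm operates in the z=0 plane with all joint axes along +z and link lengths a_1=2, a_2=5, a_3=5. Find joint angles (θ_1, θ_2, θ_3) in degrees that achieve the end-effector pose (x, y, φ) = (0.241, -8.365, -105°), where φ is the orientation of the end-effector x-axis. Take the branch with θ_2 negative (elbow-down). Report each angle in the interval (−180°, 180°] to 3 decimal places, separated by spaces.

46.959 -135.010 -16.949

wrist centre = target − a_3·(cos φ, sin φ) = (1.5351, -3.5354)
cos θ_2 = (14.8554−2²−5²)/(2·2·5) = -0.7072; θ_2 = -135.0101° (elbow-down)
β = atan2(-3.5354,1.5351) = -66.5290°; ψ = atan2(-3.5349,-1.5362) = -113.4882°
θ_1 = β − ψ = 46.9592°
θ_3 = φ − θ_1 − θ_2 = -16.9491° (wrapped to (-180°,180°])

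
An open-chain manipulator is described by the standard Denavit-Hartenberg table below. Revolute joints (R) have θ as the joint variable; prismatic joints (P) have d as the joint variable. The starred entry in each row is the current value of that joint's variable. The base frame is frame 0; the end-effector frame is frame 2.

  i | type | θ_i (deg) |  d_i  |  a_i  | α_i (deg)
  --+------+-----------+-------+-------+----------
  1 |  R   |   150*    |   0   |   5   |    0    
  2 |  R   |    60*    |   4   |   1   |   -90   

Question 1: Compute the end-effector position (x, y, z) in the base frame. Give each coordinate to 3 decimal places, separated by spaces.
after link 1: o_1 = (-4.3301, 2.5000, 0.0000)
after link 2: o_2 = (-5.1962, 2.0000, 4.0000)

-5.196 2.000 4.000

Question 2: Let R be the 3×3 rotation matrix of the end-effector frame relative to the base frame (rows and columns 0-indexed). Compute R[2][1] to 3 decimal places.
-1.000

End-effector y-axis (col 1 of R) = (0.0000,-0.0000,-1.0000)
R[2][1] = -1.0000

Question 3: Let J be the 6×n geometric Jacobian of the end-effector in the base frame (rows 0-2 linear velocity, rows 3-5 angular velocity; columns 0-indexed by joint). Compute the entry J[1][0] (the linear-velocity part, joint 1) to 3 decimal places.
axis z_0 = ẑ; lever o_n−o_0 = (-5.1962,2.0000,4.0000)
cross product → J_v[:, 0] = (-2.0000,-5.1962,0.0000)
J_ω[:, 0] = z_0
entry J[1][0] = -5.1962

-5.196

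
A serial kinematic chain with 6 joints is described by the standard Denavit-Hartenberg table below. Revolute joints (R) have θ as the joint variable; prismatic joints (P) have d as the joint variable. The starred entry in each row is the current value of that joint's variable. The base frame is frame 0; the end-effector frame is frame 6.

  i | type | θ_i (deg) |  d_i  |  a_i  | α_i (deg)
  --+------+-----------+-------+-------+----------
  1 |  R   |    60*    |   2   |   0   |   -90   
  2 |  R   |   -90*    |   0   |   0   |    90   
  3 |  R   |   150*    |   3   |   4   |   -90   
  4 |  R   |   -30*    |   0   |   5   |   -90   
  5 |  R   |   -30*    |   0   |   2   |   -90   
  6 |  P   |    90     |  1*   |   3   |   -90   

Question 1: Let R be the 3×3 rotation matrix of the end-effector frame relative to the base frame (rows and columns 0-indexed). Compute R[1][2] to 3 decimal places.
End-effector z-axis (col 2 of R) = (0.1663,0.4040,0.8995)
R[1][2] = 0.4040

0.404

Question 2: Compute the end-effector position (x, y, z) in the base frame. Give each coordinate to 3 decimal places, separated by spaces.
after link 1: o_1 = (0.0000, 0.0000, 2.0000)
after link 2: o_2 = (0.0000, 0.0000, 2.0000)
after link 3: o_3 = (-3.2321, -1.5981, -1.4641)
after link 4: o_4 = (-6.3571, -2.6806, -5.2141)
after link 5: o_5 = (-6.6896, -3.4886, -7.0131)
after link 6: o_6 = (-8.3011, -5.8469, -5.6561)

-8.301 -5.847 -5.656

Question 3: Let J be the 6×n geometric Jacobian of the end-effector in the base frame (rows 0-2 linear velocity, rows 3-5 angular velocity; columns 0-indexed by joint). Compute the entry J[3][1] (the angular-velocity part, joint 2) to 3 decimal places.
axis z_1 = (-0.8660,0.5000,0.0000); lever o_n−o_1 = (-8.3011,-5.8469,-7.6561)
cross product → J_v[:, 1] = (-3.8280,-6.6304,9.2141)
J_ω[:, 1] = z_1
entry J[3][1] = -0.8660

-0.866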